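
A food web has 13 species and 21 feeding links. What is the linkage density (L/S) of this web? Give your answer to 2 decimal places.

L/S = 1.62

There are L = 21 links among S = 13 species.
L/S = 21/13 = 1.6154 ≈ 1.62.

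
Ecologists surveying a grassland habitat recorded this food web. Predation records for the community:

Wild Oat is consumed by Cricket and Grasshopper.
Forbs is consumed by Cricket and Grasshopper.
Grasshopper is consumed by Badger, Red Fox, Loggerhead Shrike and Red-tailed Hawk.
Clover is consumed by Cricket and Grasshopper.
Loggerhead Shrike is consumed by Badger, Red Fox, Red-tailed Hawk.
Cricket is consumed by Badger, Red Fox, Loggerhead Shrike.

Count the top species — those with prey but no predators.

Top species (has prey, but nothing eats it): Red-tailed Hawk, Badger, Red Fox.
Count: 3.

3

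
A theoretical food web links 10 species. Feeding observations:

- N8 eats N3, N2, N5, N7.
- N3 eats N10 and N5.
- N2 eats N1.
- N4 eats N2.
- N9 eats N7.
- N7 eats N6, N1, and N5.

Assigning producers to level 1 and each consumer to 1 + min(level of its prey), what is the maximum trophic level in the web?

Producers (level 1): N10, N5, N6, N1.
Following each consumer down to its lowest-level prey: N1 → N2 → N4 (levels 1 through 3).
All prey of N4 (N2 2) are at level 2 or above, so N4 is at level 1 + 2 = 3.
Every consumer has at least one prey at level 2 or below, so none exceeds level 3.

3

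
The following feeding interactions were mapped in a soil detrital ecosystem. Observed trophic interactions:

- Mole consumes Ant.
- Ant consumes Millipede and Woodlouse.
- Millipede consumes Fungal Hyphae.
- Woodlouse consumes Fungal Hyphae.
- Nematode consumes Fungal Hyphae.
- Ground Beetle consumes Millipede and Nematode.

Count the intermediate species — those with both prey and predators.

Intermediate species (has both prey and predators): Millipede, Nematode, Woodlouse, Ant.
Count: 4.

4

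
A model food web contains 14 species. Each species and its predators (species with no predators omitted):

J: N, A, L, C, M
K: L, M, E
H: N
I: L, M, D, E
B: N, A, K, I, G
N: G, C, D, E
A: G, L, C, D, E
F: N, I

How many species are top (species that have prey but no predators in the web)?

Top species (has prey, but nothing eats it): G, L, C, M, D, E.
Count: 6.

6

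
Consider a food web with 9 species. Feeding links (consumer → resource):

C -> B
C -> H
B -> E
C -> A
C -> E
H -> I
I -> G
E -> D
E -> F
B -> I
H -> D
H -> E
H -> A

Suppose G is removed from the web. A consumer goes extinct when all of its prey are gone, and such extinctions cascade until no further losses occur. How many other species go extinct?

1

Remove G.
Round 1: I (all prey gone) → extinct.
No further losses. Total secondary extinctions: 1.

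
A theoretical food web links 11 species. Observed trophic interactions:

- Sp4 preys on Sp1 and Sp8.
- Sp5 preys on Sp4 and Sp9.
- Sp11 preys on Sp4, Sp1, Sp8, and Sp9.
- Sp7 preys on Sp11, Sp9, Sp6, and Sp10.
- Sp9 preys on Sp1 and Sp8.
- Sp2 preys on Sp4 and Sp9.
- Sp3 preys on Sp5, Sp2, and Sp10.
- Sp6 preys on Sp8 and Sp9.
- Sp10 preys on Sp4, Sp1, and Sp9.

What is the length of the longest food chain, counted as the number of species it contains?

One longest chain: Sp1 → Sp9 → Sp10 → Sp7.
It has 4 species and 3 links.

4 species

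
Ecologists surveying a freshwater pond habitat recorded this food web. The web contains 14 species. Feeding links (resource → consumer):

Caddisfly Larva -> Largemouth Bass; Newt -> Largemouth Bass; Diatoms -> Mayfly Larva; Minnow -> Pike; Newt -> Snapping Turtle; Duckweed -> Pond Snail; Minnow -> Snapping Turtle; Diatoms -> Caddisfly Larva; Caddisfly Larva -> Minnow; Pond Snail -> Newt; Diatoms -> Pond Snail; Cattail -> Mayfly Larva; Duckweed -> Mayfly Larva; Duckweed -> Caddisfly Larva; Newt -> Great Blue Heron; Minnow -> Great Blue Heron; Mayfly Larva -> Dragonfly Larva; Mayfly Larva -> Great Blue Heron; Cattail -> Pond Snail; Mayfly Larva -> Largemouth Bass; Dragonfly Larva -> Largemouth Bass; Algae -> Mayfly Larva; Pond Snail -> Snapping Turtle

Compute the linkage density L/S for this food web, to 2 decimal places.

L/S = 1.64

There are L = 23 links among S = 14 species.
L/S = 23/14 = 1.6429 ≈ 1.64.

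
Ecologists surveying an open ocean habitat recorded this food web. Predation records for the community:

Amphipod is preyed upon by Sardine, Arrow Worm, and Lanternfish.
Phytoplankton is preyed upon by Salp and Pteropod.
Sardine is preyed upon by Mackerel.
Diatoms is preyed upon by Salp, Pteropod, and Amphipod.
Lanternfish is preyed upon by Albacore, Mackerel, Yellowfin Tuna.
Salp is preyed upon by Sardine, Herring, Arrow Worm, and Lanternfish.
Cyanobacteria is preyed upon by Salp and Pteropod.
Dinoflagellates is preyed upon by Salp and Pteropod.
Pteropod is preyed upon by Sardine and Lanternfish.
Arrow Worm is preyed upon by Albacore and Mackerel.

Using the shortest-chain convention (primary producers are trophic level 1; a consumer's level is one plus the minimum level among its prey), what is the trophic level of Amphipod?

Trophic level 2

Diatoms is a producer → level 1.
Amphipod eats Diatoms → level 2.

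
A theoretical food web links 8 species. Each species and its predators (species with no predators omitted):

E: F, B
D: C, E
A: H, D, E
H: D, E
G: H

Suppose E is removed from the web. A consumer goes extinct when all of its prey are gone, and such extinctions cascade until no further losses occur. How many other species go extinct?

2

Remove E.
Round 1: F (all prey gone), B (all prey gone) → extinct.
No further losses. Total secondary extinctions: 2.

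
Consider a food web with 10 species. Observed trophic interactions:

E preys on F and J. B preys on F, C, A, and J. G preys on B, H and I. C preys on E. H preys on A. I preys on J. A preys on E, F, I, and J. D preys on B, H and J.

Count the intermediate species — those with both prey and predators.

Intermediate species (has both prey and predators): I, E, A, C, B, H.
Count: 6.

6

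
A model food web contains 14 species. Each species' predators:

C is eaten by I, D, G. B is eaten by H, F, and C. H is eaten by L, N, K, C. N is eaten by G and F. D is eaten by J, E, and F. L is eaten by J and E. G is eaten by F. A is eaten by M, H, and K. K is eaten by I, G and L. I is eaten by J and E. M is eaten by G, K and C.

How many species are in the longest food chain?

5 species

One longest chain: A → M → C → D → J.
It has 5 species and 4 links.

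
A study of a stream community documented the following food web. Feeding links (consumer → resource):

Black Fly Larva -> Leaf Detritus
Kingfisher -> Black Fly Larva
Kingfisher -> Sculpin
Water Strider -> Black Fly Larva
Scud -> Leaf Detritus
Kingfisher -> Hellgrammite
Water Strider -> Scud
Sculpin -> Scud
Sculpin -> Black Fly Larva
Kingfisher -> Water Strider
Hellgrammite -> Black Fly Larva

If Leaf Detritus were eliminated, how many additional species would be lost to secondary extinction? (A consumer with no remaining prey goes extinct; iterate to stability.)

6

Remove Leaf Detritus.
Round 1: Black Fly Larva (all prey gone), Scud (all prey gone) → extinct.
Round 2: Hellgrammite (all prey gone), Water Strider (all prey gone), Sculpin (all prey gone) → extinct.
Round 3: Kingfisher (all prey gone) → extinct.
No further losses. Total secondary extinctions: 6.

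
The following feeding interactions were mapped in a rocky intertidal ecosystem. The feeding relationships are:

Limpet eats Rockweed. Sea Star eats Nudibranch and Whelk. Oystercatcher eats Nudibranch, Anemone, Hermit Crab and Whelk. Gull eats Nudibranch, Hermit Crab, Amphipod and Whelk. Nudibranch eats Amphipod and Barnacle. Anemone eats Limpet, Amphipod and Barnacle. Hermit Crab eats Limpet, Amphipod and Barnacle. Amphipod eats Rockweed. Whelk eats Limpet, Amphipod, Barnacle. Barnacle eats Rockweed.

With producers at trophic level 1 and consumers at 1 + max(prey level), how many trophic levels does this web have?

4

Producers (level 1): Rockweed.
Rockweed → Limpet → Whelk → Gull gives Gull level 4.
No species has a prey at level 4, so no species reaches level 5.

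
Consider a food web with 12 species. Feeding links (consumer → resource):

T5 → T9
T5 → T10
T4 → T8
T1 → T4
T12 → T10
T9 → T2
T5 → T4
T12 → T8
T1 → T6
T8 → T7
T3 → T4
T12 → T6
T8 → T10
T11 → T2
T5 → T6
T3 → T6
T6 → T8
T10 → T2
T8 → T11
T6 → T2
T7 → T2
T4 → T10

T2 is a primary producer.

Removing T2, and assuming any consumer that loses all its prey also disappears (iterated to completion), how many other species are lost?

11

Remove T2.
Round 1: T10 (all prey gone), T9 (all prey gone), T11 (all prey gone), T7 (all prey gone) → extinct.
Round 2: T8 (all prey gone) → extinct.
Round 3: T6 (all prey gone), T4 (all prey gone) → extinct.
Round 4: T5 (all prey gone), T12 (all prey gone), T1 (all prey gone), T3 (all prey gone) → extinct.
No further losses. Total secondary extinctions: 11.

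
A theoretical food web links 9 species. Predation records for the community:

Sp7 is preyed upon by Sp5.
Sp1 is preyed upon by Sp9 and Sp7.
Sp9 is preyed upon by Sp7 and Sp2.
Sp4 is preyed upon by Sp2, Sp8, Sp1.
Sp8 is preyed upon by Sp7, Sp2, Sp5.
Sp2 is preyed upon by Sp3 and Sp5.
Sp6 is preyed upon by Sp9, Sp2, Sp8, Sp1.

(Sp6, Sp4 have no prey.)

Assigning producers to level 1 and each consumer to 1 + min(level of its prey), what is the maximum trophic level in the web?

Producers (level 1): Sp6, Sp4.
Following each consumer down to its lowest-level prey: Sp6 → Sp8 → Sp5 (levels 1 through 3).
All prey of Sp5 (Sp8 2, Sp2 2, Sp7 3) are at level 2 or above, so Sp5 is at level 1 + 2 = 3.
Every consumer has at least one prey at level 2 or below, so none exceeds level 3.

3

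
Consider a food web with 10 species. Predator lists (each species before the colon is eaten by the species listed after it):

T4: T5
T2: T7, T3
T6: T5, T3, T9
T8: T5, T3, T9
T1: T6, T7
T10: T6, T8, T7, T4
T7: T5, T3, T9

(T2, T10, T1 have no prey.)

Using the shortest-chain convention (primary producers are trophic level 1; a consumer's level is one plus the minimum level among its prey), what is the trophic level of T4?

Trophic level 2

T10 is a producer → level 1.
T4 eats T10 → level 2.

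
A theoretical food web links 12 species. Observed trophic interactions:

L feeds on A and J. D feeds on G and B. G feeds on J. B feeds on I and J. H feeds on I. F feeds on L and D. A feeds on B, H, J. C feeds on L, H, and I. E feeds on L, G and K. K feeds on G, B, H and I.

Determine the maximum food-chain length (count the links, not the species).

4 links

One longest chain: J → B → A → L → E.
It has 5 species and 4 links.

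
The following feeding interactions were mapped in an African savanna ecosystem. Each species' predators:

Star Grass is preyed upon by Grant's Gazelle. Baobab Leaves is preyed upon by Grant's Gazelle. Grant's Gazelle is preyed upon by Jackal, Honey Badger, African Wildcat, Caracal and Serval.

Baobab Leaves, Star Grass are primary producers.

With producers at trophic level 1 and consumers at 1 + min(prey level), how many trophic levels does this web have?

Producers (level 1): Baobab Leaves, Star Grass.
Following each consumer down to its lowest-level prey: Baobab Leaves → Grant's Gazelle → Serval (levels 1 through 3).
All prey of Serval (Grant's Gazelle 2) are at level 2 or above, so Serval is at level 1 + 2 = 3.
Every consumer has at least one prey at level 2 or below, so none exceeds level 3.

3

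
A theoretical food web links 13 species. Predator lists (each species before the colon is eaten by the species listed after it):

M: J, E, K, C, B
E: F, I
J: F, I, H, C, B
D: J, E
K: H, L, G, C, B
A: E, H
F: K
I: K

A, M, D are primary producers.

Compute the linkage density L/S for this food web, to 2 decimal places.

There are L = 23 links among S = 13 species.
L/S = 23/13 = 1.7692 ≈ 1.77.

L/S = 1.77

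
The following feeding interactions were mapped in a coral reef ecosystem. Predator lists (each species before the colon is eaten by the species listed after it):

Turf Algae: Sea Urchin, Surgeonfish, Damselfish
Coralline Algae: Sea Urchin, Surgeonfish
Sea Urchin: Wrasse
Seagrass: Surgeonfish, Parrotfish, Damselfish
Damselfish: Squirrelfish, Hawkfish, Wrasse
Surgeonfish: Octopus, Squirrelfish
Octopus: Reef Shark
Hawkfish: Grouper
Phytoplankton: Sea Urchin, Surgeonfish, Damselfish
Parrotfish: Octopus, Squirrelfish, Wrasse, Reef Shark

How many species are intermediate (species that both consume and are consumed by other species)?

Intermediate species (has both prey and predators): Sea Urchin, Surgeonfish, Parrotfish, Damselfish, Octopus, Hawkfish.
Count: 6.

6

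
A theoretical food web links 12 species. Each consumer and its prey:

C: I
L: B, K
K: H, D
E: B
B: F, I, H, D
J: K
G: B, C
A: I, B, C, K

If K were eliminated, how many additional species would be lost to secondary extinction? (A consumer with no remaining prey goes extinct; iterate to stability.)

1

Remove K.
Round 1: J (all prey gone) → extinct.
No further losses. Total secondary extinctions: 1.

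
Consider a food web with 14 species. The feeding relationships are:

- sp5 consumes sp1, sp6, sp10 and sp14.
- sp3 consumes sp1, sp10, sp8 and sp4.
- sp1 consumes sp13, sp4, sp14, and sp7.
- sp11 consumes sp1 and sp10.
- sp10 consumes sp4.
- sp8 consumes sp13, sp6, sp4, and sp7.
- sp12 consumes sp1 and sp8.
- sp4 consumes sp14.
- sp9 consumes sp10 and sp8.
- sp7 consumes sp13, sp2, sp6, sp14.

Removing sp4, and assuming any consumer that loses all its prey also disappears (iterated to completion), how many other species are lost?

Remove sp4.
Round 1: sp10 (all prey gone) → extinct.
No further losses. Total secondary extinctions: 1.

1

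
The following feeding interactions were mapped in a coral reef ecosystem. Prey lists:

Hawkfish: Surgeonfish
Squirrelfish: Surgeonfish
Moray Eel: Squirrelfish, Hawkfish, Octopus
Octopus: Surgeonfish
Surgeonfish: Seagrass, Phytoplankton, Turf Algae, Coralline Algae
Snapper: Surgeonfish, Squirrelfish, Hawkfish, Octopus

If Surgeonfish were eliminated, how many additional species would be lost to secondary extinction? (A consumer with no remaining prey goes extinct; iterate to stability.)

5

Remove Surgeonfish.
Round 1: Squirrelfish (all prey gone), Hawkfish (all prey gone), Octopus (all prey gone) → extinct.
Round 2: Moray Eel (all prey gone), Snapper (all prey gone) → extinct.
No further losses. Total secondary extinctions: 5.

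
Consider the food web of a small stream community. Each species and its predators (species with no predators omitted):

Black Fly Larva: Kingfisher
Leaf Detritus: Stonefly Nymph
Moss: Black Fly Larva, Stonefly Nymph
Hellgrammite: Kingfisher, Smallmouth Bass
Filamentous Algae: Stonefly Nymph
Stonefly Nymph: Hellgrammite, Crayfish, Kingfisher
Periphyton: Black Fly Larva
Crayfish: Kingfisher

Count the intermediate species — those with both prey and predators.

Intermediate species (has both prey and predators): Black Fly Larva, Stonefly Nymph, Hellgrammite, Crayfish.
Count: 4.

4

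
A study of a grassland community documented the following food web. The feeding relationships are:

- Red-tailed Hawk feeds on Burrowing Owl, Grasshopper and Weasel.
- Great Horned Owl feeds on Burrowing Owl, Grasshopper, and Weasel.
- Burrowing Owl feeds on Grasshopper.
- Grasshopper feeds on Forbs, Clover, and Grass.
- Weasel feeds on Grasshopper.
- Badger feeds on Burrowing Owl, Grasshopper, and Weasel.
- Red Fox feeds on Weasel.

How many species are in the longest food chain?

4 species

One longest chain: Forbs → Grasshopper → Burrowing Owl → Great Horned Owl.
It has 4 species and 3 links.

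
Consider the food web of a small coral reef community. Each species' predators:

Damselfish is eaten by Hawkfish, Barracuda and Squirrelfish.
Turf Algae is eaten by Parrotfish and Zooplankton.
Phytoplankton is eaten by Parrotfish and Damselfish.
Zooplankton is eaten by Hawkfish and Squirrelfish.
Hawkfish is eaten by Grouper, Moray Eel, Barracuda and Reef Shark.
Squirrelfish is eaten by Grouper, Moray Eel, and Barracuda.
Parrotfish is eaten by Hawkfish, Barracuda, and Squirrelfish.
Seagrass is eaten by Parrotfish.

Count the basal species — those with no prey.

Basal species (no prey listed): Phytoplankton, Seagrass, Turf Algae.
Count: 3.

3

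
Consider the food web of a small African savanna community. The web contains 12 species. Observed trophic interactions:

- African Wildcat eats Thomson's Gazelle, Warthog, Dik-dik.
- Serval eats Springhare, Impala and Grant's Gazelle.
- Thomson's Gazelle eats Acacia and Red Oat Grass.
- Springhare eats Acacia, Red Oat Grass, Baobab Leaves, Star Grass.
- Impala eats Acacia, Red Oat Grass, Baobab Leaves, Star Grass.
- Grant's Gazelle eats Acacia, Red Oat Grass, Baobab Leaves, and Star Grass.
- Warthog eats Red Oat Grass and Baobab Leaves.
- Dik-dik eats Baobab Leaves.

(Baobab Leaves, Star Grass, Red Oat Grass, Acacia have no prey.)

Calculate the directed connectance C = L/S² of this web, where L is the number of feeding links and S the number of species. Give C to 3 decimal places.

C = 0.160

The web has S = 12 species and L = 23 feeding links.
C = L / S² = 23 / 144 = 0.1597 ≈ 0.160.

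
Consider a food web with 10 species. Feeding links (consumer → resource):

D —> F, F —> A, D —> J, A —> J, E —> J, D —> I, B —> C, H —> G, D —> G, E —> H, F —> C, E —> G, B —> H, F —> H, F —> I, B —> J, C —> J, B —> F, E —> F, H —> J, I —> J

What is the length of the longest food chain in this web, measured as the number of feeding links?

3 links

One longest chain: J → A → F → B.
It has 4 species and 3 links.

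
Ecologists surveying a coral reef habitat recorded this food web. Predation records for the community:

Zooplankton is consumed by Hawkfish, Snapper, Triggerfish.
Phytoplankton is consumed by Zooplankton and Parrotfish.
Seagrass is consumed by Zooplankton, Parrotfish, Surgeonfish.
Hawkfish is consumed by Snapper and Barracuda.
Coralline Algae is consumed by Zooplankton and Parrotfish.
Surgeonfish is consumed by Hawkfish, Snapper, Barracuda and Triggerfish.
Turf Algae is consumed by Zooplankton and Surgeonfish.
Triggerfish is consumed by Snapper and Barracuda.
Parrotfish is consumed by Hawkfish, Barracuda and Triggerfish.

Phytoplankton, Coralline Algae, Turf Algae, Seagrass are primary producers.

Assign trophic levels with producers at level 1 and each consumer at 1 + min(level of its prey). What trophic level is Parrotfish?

Phytoplankton is a producer → level 1.
Parrotfish eats Phytoplankton → level 2.

Trophic level 2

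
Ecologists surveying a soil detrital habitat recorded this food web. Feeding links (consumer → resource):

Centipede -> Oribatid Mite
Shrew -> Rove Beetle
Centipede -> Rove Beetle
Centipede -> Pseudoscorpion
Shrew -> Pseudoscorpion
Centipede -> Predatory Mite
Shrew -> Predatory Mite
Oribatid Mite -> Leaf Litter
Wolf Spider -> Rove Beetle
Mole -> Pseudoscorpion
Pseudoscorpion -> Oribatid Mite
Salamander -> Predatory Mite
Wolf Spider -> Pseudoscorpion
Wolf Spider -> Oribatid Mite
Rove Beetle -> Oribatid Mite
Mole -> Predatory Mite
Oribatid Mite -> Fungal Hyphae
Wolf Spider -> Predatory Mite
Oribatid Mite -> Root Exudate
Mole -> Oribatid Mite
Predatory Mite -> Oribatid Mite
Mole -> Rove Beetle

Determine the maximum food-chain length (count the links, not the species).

3 links

One longest chain: Leaf Litter → Oribatid Mite → Predatory Mite → Centipede.
It has 4 species and 3 links.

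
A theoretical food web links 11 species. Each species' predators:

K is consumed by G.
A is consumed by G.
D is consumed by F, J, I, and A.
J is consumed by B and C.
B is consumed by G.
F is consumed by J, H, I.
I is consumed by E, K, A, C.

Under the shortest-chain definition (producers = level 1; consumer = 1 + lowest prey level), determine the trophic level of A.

Trophic level 2

D is a producer → level 1.
A eats D → level 2.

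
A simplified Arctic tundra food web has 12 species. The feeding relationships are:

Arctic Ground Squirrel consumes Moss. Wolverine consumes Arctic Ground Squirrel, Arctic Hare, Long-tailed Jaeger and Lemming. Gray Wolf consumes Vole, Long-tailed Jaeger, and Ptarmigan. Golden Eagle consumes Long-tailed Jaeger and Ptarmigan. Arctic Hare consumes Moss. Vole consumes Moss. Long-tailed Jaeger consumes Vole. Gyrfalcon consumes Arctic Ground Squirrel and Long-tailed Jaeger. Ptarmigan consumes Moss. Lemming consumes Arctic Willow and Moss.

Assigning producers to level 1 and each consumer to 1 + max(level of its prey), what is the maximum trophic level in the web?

4

Producers (level 1): Arctic Willow, Moss.
Moss → Vole → Long-tailed Jaeger → Golden Eagle gives Golden Eagle level 4.
No species has a prey at level 4, so no species reaches level 5.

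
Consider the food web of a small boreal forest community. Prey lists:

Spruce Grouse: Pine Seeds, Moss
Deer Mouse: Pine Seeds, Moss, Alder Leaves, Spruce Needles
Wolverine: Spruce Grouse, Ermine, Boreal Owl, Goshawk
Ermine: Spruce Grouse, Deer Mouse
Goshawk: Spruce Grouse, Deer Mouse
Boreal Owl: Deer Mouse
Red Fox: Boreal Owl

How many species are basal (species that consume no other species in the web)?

Basal species (no prey listed): Pine Seeds, Moss, Alder Leaves, Spruce Needles.
Count: 4.

4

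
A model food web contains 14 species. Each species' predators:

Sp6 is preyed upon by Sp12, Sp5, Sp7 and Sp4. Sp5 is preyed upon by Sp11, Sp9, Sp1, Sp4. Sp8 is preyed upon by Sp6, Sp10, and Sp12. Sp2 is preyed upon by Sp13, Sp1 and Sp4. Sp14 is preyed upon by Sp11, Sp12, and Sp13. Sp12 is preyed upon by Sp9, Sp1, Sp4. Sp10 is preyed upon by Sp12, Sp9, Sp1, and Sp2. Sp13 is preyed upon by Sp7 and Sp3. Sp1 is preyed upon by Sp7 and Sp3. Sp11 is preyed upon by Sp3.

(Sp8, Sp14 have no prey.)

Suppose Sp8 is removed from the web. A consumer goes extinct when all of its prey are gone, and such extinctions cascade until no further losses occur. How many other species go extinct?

4

Remove Sp8.
Round 1: Sp10 (all prey gone), Sp6 (all prey gone) → extinct.
Round 2: Sp5 (all prey gone), Sp2 (all prey gone) → extinct.
No further losses. Total secondary extinctions: 4.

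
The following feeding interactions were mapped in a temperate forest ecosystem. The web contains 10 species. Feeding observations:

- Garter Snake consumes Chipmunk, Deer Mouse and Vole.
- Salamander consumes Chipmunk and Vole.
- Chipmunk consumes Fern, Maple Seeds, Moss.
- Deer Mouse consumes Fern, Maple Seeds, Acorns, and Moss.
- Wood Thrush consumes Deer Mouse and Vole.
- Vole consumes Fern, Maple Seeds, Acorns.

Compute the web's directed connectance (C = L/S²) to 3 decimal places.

C = 0.170

The web has S = 10 species and L = 17 feeding links.
C = L / S² = 17 / 100 = 0.1700 ≈ 0.170.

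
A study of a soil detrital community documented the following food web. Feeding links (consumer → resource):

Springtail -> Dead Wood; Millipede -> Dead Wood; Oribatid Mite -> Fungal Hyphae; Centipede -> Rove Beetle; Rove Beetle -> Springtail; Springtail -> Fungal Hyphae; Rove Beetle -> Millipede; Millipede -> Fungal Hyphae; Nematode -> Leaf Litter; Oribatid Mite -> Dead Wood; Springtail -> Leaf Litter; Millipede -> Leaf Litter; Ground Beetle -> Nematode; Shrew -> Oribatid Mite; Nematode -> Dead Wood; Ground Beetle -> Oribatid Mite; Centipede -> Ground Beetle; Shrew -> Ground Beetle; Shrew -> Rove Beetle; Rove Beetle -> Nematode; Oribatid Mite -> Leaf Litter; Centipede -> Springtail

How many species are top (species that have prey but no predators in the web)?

Top species (has prey, but nothing eats it): Centipede, Shrew.
Count: 2.

2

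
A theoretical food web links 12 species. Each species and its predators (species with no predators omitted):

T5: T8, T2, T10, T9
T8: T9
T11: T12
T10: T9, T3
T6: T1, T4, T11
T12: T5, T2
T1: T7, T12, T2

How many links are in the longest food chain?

5 links

One longest chain: T6 → T1 → T12 → T5 → T10 → T9.
It has 6 species and 5 links.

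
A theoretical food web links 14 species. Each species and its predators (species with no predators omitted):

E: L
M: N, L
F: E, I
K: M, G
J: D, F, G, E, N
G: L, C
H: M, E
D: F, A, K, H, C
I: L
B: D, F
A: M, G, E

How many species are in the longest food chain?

One longest chain: B → D → A → M → N.
It has 5 species and 4 links.

5 species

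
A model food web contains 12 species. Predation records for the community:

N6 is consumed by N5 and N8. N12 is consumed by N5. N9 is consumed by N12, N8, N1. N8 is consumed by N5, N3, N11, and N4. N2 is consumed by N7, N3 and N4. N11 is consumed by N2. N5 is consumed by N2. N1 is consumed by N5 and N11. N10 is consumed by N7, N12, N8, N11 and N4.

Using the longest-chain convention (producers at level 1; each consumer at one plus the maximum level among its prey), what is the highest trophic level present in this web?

Producers (level 1): N6, N9, N10.
N9 → N1 → N11 → N2 → N3 gives N3 level 5.
No species has a prey at level 5, so no species reaches level 6.

5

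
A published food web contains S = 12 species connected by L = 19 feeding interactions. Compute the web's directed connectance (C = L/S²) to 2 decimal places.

The web has S = 12 species and L = 19 feeding links.
C = L / S² = 19 / 144 = 0.1319 ≈ 0.13.

C = 0.13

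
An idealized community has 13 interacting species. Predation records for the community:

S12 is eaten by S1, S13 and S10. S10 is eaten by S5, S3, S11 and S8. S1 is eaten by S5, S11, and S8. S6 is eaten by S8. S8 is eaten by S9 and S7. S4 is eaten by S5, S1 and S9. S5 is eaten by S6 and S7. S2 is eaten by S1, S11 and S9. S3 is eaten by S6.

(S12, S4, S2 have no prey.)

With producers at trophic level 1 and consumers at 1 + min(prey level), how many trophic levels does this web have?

3

Producers (level 1): S12, S4, S2.
Following each consumer down to its lowest-level prey: S4 → S5 → S6 (levels 1 through 3).
All prey of S6 (S5 2, S3 3) are at level 2 or above, so S6 is at level 1 + 2 = 3.
Every consumer has at least one prey at level 2 or below, so none exceeds level 3.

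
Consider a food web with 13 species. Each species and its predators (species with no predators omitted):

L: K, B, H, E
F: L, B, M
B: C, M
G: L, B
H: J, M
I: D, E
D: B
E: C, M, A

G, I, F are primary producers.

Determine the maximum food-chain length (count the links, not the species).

3 links

One longest chain: G → L → H → J.
It has 4 species and 3 links.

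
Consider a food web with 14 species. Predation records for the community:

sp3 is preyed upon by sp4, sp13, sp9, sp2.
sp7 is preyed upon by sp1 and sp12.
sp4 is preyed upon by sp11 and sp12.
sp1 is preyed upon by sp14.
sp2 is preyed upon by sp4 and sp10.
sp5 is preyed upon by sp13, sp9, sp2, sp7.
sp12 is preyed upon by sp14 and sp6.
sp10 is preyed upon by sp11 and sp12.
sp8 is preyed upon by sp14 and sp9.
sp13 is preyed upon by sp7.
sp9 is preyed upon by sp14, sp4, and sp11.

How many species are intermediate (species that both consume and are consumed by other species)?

Intermediate species (has both prey and predators): sp2, sp9, sp13, sp10, sp7, sp4, sp12, sp1.
Count: 8.

8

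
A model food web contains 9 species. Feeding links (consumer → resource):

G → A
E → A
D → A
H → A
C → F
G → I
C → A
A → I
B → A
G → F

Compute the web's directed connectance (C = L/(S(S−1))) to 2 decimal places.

The web has S = 9 species and L = 10 feeding links.
C = L / (S(S−1)) = 10 / 72 = 0.1389 ≈ 0.14.

C = 0.14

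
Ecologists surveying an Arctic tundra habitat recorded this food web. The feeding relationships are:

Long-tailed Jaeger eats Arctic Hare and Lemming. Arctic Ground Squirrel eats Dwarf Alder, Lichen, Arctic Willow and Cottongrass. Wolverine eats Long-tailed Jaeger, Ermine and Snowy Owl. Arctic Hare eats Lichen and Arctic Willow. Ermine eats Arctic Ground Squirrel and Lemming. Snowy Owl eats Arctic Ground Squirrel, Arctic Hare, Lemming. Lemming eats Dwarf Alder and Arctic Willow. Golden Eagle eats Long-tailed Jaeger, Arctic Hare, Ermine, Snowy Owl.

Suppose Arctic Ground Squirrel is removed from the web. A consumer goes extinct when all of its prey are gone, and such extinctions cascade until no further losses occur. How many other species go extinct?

0

Remove Arctic Ground Squirrel.
Every predator of it retains at least one other prey: Ermine still has Lemming; Snowy Owl still has Lemming, Arctic Hare.
No consumer loses all prey, so no secondary extinctions occur.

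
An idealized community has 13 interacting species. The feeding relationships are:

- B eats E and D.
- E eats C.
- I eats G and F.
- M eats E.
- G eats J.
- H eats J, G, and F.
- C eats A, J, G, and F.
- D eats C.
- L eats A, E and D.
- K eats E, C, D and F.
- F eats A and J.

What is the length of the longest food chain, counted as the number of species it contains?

One longest chain: J → F → C → D → L.
It has 5 species and 4 links.

5 species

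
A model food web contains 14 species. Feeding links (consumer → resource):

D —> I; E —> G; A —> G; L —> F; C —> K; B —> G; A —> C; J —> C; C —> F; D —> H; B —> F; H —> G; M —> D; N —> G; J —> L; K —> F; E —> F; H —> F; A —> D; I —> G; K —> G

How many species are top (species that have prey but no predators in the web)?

Top species (has prey, but nothing eats it): B, E, N, A, M, J.
Count: 6.

6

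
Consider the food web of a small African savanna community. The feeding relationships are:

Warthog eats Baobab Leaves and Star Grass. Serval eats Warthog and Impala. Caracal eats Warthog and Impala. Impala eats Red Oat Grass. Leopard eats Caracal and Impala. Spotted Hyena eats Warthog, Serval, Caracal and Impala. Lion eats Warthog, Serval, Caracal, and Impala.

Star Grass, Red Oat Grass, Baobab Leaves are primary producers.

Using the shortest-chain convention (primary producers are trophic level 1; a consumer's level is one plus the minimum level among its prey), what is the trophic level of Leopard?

Trophic level 3

Red Oat Grass is a producer → level 1.
Impala eats Red Oat Grass → level 2.
Leopard eats Impala → level 3.
No prey of Leopard is below level 2, so 3 is the minimum.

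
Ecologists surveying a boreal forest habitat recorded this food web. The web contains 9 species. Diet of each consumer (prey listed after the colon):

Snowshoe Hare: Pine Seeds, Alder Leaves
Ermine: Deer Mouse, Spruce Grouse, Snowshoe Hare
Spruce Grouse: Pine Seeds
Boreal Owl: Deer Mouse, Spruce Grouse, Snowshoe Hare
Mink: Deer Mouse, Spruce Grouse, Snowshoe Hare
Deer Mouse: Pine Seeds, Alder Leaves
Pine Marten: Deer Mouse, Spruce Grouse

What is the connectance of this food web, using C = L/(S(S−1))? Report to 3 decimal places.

The web has S = 9 species and L = 16 feeding links.
C = L / (S(S−1)) = 16 / 72 = 0.2222 ≈ 0.222.

C = 0.222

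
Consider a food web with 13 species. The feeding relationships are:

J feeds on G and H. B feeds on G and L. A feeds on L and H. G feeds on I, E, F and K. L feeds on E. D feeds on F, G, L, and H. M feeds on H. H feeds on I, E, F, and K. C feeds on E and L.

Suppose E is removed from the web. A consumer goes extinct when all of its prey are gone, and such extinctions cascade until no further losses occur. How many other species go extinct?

2

Remove E.
Round 1: L (all prey gone) → extinct.
Round 2: C (all prey gone) → extinct.
No further losses. Total secondary extinctions: 2.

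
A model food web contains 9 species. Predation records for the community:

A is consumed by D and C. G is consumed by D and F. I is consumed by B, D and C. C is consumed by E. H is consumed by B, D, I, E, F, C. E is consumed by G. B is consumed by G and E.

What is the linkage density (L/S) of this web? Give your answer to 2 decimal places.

L/S = 1.89

There are L = 17 links among S = 9 species.
L/S = 17/9 = 1.8889 ≈ 1.89.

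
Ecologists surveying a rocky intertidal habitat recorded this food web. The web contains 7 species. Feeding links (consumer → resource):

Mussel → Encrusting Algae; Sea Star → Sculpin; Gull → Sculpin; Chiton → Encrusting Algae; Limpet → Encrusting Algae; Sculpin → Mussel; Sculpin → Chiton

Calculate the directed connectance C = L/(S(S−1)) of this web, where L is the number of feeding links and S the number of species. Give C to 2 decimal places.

The web has S = 7 species and L = 7 feeding links.
C = L / (S(S−1)) = 7 / 42 = 0.1667 ≈ 0.17.

C = 0.17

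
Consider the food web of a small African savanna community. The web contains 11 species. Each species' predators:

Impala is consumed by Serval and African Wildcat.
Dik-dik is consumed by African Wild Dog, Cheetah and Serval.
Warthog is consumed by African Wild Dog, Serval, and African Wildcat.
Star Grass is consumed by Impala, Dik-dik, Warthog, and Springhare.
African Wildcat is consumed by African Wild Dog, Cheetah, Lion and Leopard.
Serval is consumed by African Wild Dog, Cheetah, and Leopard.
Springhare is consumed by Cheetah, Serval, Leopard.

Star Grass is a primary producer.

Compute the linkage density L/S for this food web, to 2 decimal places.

L/S = 2.00

There are L = 22 links among S = 11 species.
L/S = 22/11 = 2.0000 ≈ 2.00.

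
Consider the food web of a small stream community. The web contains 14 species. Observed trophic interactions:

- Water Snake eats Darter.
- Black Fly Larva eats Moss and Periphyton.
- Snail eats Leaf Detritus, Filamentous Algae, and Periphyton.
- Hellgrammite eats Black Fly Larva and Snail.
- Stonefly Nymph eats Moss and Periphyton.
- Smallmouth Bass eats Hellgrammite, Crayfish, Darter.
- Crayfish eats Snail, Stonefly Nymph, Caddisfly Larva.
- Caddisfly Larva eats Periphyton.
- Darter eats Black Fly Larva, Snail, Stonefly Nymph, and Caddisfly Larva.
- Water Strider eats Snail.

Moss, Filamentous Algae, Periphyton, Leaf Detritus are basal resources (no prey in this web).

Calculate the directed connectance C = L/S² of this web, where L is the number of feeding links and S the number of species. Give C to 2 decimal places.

The web has S = 14 species and L = 22 feeding links.
C = L / S² = 22 / 196 = 0.1122 ≈ 0.11.

C = 0.11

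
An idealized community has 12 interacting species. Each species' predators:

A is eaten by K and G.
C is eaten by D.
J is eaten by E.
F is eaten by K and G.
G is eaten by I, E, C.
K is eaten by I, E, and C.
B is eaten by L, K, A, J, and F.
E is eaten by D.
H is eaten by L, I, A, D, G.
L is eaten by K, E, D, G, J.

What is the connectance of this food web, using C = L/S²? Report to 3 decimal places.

The web has S = 12 species and L = 28 feeding links.
C = L / S² = 28 / 144 = 0.1944 ≈ 0.194.

C = 0.194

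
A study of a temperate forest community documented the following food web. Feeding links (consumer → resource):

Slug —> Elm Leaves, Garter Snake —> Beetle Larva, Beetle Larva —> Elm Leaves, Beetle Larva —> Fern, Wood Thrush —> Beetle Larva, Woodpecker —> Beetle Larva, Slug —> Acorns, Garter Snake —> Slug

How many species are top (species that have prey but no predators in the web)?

3

Top species (has prey, but nothing eats it): Woodpecker, Wood Thrush, Garter Snake.
Count: 3.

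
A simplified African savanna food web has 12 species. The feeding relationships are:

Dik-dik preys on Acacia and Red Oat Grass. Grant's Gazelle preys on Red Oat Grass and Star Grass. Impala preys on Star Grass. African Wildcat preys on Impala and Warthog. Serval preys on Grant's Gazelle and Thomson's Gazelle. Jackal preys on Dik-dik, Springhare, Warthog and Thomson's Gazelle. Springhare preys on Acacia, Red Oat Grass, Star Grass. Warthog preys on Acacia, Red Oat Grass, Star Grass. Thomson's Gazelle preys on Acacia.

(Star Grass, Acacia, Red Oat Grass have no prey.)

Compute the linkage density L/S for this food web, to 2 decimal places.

L/S = 1.67

There are L = 20 links among S = 12 species.
L/S = 20/12 = 1.6667 ≈ 1.67.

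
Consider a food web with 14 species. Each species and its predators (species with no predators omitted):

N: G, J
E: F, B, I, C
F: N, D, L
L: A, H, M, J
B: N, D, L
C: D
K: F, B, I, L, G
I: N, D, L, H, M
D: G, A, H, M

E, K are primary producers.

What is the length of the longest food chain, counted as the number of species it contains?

4 species

One longest chain: E → F → N → G.
It has 4 species and 3 links.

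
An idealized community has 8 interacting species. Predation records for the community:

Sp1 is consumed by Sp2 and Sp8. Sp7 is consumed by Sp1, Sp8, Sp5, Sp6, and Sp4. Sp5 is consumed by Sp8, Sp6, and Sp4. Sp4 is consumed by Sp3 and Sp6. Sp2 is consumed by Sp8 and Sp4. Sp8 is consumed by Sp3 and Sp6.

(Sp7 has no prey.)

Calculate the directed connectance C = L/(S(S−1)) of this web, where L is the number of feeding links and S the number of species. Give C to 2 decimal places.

C = 0.29

The web has S = 8 species and L = 16 feeding links.
C = L / (S(S−1)) = 16 / 56 = 0.2857 ≈ 0.29.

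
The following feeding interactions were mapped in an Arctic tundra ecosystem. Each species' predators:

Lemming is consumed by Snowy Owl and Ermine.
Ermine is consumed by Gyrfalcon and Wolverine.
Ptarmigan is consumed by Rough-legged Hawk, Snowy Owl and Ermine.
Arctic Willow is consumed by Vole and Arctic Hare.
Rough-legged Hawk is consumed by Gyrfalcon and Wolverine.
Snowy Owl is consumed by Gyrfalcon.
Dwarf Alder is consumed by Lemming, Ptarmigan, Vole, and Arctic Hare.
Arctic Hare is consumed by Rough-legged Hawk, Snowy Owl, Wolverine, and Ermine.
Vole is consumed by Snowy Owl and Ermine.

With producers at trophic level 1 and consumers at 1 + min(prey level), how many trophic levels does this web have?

4

Producers (level 1): Arctic Willow, Dwarf Alder.
Following each consumer down to its lowest-level prey: Dwarf Alder → Lemming → Snowy Owl → Gyrfalcon (levels 1 through 4).
All prey of Gyrfalcon (Snowy Owl 3, Ermine 3, Rough-legged Hawk 3) are at level 3 or above, so Gyrfalcon is at level 1 + 3 = 4.
Every consumer has at least one prey at level 3 or below, so none exceeds level 4.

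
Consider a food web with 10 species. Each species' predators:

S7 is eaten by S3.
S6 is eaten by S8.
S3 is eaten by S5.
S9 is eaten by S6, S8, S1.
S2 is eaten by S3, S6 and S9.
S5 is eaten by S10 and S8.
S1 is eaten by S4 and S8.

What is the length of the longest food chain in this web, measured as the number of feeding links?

3 links

One longest chain: S2 → S9 → S1 → S8.
It has 4 species and 3 links.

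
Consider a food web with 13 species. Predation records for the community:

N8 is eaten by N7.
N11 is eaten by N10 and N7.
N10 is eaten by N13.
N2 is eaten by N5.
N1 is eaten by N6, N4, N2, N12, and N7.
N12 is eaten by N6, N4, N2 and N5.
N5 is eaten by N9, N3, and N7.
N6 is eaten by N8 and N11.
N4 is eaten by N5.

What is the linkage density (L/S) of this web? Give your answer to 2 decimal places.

There are L = 20 links among S = 13 species.
L/S = 20/13 = 1.5385 ≈ 1.54.

L/S = 1.54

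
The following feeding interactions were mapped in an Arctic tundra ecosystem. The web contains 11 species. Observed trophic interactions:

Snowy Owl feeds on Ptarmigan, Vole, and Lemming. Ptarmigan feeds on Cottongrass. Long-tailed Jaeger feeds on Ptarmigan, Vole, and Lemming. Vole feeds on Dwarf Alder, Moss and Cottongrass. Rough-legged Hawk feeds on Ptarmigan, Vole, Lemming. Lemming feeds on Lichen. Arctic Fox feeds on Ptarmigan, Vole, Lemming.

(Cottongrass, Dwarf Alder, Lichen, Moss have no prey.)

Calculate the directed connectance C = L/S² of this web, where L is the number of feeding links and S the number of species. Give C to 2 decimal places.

The web has S = 11 species and L = 17 feeding links.
C = L / S² = 17 / 121 = 0.1405 ≈ 0.14.

C = 0.14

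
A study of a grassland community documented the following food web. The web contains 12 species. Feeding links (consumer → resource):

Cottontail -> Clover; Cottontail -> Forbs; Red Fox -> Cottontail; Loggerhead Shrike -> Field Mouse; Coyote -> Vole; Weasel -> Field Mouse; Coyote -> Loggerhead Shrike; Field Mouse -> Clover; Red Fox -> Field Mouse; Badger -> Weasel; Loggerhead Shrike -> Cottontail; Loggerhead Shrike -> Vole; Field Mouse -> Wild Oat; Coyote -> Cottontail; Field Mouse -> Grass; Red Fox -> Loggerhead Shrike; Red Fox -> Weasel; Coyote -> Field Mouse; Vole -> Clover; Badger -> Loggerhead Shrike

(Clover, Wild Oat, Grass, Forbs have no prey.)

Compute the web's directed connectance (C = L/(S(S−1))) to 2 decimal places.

C = 0.15

The web has S = 12 species and L = 20 feeding links.
C = L / (S(S−1)) = 20 / 132 = 0.1515 ≈ 0.15.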